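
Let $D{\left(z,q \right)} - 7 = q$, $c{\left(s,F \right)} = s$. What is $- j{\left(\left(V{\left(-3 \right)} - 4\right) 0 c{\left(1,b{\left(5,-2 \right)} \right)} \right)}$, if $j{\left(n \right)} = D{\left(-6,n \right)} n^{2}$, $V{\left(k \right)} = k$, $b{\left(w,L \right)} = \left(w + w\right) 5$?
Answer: $0$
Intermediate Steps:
$b{\left(w,L \right)} = 10 w$ ($b{\left(w,L \right)} = 2 w 5 = 10 w$)
$D{\left(z,q \right)} = 7 + q$
$j{\left(n \right)} = n^{2} \left(7 + n\right)$ ($j{\left(n \right)} = \left(7 + n\right) n^{2} = n^{2} \left(7 + n\right)$)
$- j{\left(\left(V{\left(-3 \right)} - 4\right) 0 c{\left(1,b{\left(5,-2 \right)} \right)} \right)} = - \left(\left(-3 - 4\right) 0 \cdot 1\right)^{2} \left(7 + \left(-3 - 4\right) 0 \cdot 1\right) = - \left(\left(-7\right) 0 \cdot 1\right)^{2} \left(7 + \left(-7\right) 0 \cdot 1\right) = - \left(0 \cdot 1\right)^{2} \left(7 + 0 \cdot 1\right) = - 0^{2} \left(7 + 0\right) = - 0 \cdot 7 = \left(-1\right) 0 = 0$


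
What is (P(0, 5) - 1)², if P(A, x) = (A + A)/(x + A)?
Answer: 1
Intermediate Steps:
P(A, x) = 2*A/(A + x) (P(A, x) = (2*A)/(A + x) = 2*A/(A + x))
(P(0, 5) - 1)² = (2*0/(0 + 5) - 1)² = (2*0/5 - 1)² = (2*0*(⅕) - 1)² = (0 - 1)² = (-1)² = 1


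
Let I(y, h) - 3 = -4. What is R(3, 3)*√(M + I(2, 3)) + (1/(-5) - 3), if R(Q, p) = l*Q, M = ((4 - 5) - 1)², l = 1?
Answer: -16/5 + 3*√3 ≈ 1.9962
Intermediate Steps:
M = 4 (M = (-1 - 1)² = (-2)² = 4)
R(Q, p) = Q (R(Q, p) = 1*Q = Q)
I(y, h) = -1 (I(y, h) = 3 - 4 = -1)
R(3, 3)*√(M + I(2, 3)) + (1/(-5) - 3) = 3*√(4 - 1) + (1/(-5) - 3) = 3*√3 + (1*(-⅕) - 3) = 3*√3 + (-⅕ - 3) = 3*√3 - 16/5 = -16/5 + 3*√3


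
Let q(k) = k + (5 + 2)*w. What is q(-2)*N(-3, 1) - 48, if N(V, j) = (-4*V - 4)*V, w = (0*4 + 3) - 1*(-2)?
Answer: -840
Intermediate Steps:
w = 5 (w = (0 + 3) + 2 = 3 + 2 = 5)
N(V, j) = V*(-4 - 4*V) (N(V, j) = (-4 - 4*V)*V = V*(-4 - 4*V))
q(k) = 35 + k (q(k) = k + (5 + 2)*5 = k + 7*5 = k + 35 = 35 + k)
q(-2)*N(-3, 1) - 48 = (35 - 2)*(-4*(-3)*(1 - 3)) - 48 = 33*(-4*(-3)*(-2)) - 48 = 33*(-24) - 48 = -792 - 48 = -840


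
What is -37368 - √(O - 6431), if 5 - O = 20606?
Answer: -37368 - 2*I*√6758 ≈ -37368.0 - 164.41*I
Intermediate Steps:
O = -20601 (O = 5 - 1*20606 = 5 - 20606 = -20601)
-37368 - √(O - 6431) = -37368 - √(-20601 - 6431) = -37368 - √(-27032) = -37368 - 2*I*√6758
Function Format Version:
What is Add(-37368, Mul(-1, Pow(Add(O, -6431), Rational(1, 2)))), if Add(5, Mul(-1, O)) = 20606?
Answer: Add(-37368, Mul(-2, I, Pow(6758, Rational(1, 2)))) ≈ Add(-37368., Mul(-164.41, I))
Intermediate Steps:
O = -20601 (O = Add(5, Mul(-1, 20606)) = Add(5, -20606) = -20601)
Add(-37368, Mul(-1, Pow(Add(O, -6431), Rational(1, 2)))) = Add(-37368, Mul(-1, Pow(Add(-20601, -6431), Rational(1, 2)))) = Add(-37368, Mul(-1, Pow(-27032, Rational(1, 2)))) = Add(-37368, Mul(-1, Mul(2, I, Pow(6758, Rational(1, 2))))) = Add(-37368, Mul(-2, I, Pow(6758, Rational(1, 2))))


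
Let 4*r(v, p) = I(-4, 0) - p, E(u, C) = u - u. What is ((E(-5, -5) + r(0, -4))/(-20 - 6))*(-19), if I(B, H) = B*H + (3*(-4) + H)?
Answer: -19/13 ≈ -1.4615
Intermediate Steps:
E(u, C) = 0
I(B, H) = -12 + H + B*H (I(B, H) = B*H + (-12 + H) = -12 + H + B*H)
r(v, p) = -3 - p/4 (r(v, p) = ((-12 + 0 - 4*0) - p)/4 = ((-12 + 0 + 0) - p)/4 = (-12 - p)/4 = -3 - p/4)
((E(-5, -5) + r(0, -4))/(-20 - 6))*(-19) = ((0 + (-3 - ¼*(-4)))/(-20 - 6))*(-19) = ((0 + (-3 + 1))/(-26))*(-19) = ((0 - 2)*(-1/26))*(-19) = -2*(-1/26)*(-19) = (1/13)*(-19) = -19/13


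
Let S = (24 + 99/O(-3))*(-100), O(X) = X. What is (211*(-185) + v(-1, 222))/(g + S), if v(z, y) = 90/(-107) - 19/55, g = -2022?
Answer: 38287993/1100495 ≈ 34.792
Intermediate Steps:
v(z, y) = -6983/5885 (v(z, y) = 90*(-1/107) - 19*1/55 = -90/107 - 19/55 = -6983/5885)
S = 900 (S = (24 + 99/(-3))*(-100) = (24 + 99*(-⅓))*(-100) = (24 - 33)*(-100) = -9*(-100) = 900)
(211*(-185) + v(-1, 222))/(g + S) = (211*(-185) - 6983/5885)/(-2022 + 900) = (-39035 - 6983/5885)/(-1122) = -229727958/5885*(-1/1122) = 38287993/1100495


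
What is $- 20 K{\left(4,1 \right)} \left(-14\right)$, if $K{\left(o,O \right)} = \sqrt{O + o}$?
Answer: $280 \sqrt{5} \approx 626.1$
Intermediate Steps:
$- 20 K{\left(4,1 \right)} \left(-14\right) = - 20 \sqrt{1 + 4} \left(-14\right) = - 20 \sqrt{5} \left(-14\right) = 280 \sqrt{5}$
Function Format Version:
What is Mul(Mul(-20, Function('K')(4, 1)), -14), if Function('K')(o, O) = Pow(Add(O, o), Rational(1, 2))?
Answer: Mul(280, Pow(5, Rational(1, 2))) ≈ 626.10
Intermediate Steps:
Mul(Mul(-20, Function('K')(4, 1)), -14) = Mul(Mul(-20, Pow(Add(1, 4), Rational(1, 2))), -14) = Mul(Mul(-20, Pow(5, Rational(1, 2))), -14) = Mul(280, Pow(5, Rational(1, 2)))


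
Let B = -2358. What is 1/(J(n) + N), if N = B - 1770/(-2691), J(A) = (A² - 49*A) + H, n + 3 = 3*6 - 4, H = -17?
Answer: -897/2504731 ≈ -0.00035812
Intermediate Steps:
n = 11 (n = -3 + (3*6 - 4) = -3 + (18 - 4) = -3 + 14 = 11)
J(A) = -17 + A² - 49*A (J(A) = (A² - 49*A) - 17 = -17 + A² - 49*A)
N = -2114536/897 (N = -2358 - 1770/(-2691) = -2358 - 1770*(-1/2691) = -2358 + 590/897 = -2114536/897 ≈ -2357.3)
1/(J(n) + N) = 1/((-17 + 11² - 49*11) - 2114536/897) = 1/((-17 + 121 - 539) - 2114536/897) = 1/(-435 - 2114536/897) = 1/(-2504731/897) = -897/2504731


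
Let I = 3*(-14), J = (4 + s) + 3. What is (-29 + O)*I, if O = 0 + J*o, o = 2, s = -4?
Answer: 966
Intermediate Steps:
J = 3 (J = (4 - 4) + 3 = 0 + 3 = 3)
I = -42
O = 6 (O = 0 + 3*2 = 0 + 6 = 6)
(-29 + O)*I = (-29 + 6)*(-42) = -23*(-42) = 966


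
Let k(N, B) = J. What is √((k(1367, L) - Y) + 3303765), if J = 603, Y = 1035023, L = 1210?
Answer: √2269345 ≈ 1506.4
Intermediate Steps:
k(N, B) = 603
√((k(1367, L) - Y) + 3303765) = √((603 - 1*1035023) + 3303765) = √((603 - 1035023) + 3303765) = √(-1034420 + 3303765) = √2269345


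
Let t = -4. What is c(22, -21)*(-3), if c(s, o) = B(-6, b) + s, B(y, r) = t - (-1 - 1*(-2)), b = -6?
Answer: -51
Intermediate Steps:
B(y, r) = -5 (B(y, r) = -4 - (-1 - 1*(-2)) = -4 - (-1 + 2) = -4 - 1*1 = -4 - 1 = -5)
c(s, o) = -5 + s
c(22, -21)*(-3) = (-5 + 22)*(-3) = 17*(-3) = -51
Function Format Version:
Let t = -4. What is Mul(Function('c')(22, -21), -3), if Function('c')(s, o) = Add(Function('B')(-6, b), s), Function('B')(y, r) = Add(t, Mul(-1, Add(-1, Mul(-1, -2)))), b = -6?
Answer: -51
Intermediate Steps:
Function('B')(y, r) = -5 (Function('B')(y, r) = Add(-4, Mul(-1, Add(-1, Mul(-1, -2)))) = Add(-4, Mul(-1, Add(-1, 2))) = Add(-4, Mul(-1, 1)) = Add(-4, -1) = -5)
Function('c')(s, o) = Add(-5, s)
Mul(Function('c')(22, -21), -3) = Mul(Add(-5, 22), -3) = Mul(17, -3) = -51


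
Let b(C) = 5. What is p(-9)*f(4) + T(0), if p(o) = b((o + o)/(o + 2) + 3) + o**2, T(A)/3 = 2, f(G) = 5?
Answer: 436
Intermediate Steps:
T(A) = 6 (T(A) = 3*2 = 6)
p(o) = 5 + o**2
p(-9)*f(4) + T(0) = (5 + (-9)**2)*5 + 6 = (5 + 81)*5 + 6 = 86*5 + 6 = 430 + 6 = 436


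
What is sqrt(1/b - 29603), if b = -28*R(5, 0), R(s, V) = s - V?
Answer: I*sqrt(145054735)/70 ≈ 172.06*I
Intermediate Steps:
b = -140 (b = -28*(5 - 1*0) = -28*(5 + 0) = -28*5 = -140)
sqrt(1/b - 29603) = sqrt(1/(-140) - 29603) = sqrt(-1/140 - 29603) = sqrt(-4144421/140) = I*sqrt(145054735)/70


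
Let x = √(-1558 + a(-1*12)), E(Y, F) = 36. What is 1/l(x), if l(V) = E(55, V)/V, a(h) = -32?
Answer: I*√1590/36 ≈ 1.1076*I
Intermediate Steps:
x = I*√1590 (x = √(-1558 - 32) = √(-1590) = I*√1590 ≈ 39.875*I)
l(V) = 36/V
1/l(x) = 1/(36/((I*√1590))) = 1/(36*(-I*√1590/1590)) = 1/(-6*I*√1590/265) = I*√1590/36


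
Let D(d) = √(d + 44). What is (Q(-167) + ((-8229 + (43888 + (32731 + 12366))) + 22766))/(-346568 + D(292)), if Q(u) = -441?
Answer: -4465572001/15013672286 - 103081*√21/30027344572 ≈ -0.29745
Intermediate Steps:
D(d) = √(44 + d)
(Q(-167) + ((-8229 + (43888 + (32731 + 12366))) + 22766))/(-346568 + D(292)) = (-441 + ((-8229 + (43888 + (32731 + 12366))) + 22766))/(-346568 + √(44 + 292)) = (-441 + ((-8229 + (43888 + 45097)) + 22766))/(-346568 + √336) = (-441 + ((-8229 + 88985) + 22766))/(-346568 + 4*√21) = (-441 + (80756 + 22766))/(-346568 + 4*√21) = (-441 + 103522)/(-346568 + 4*√21) = 103081/(-346568 + 4*√21)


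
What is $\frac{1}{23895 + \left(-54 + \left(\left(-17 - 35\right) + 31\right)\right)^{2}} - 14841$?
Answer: $- \frac{438106319}{29520} \approx -14841.0$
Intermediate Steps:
$\frac{1}{23895 + \left(-54 + \left(\left(-17 - 35\right) + 31\right)\right)^{2}} - 14841 = \frac{1}{23895 + \left(-54 + \left(-52 + 31\right)\right)^{2}} - 14841 = \frac{1}{23895 + \left(-54 - 21\right)^{2}} - 14841 = \frac{1}{23895 + \left(-75\right)^{2}} - 14841 = \frac{1}{23895 + 5625} - 14841 = \frac{1}{29520} - 14841 = - \frac{438106319}{29520}$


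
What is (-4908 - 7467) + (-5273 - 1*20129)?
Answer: -37777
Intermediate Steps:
(-4908 - 7467) + (-5273 - 1*20129) = -12375 + (-5273 - 20129) = -12375 - 25402 = -37777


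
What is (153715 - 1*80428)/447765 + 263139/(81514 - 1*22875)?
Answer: 40707303576/8752163945 ≈ 4.6511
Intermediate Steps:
(153715 - 1*80428)/447765 + 263139/(81514 - 1*22875) = (153715 - 80428)*(1/447765) + 263139/(81514 - 22875) = 73287*(1/447765) + 263139/58639 = 24429/149255 + 263139*(1/58639) = 24429/149255 + 263139/58639 = 40707303576/8752163945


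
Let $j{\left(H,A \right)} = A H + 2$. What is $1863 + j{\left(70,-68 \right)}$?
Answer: $-2895$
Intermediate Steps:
$j{\left(H,A \right)} = 2 + A H$
$1863 + j{\left(70,-68 \right)} = 1863 + \left(2 - 4760\right) = 1863 - 4758 = -2895$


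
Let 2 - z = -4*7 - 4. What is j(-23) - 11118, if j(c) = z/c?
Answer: -255748/23 ≈ -11119.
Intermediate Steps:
z = 34 (z = 2 - (-4*7 - 4) = 2 - (-28 - 4) = 2 - 1*(-32) = 2 + 32 = 34)
j(c) = 34/c
j(-23) - 11118 = 34/(-23) - 11118 = 34*(-1/23) - 11118 = -34/23 - 11118 = -255748/23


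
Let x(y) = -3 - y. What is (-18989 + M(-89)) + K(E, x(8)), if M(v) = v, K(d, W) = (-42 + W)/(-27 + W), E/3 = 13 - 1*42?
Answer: -724911/38 ≈ -19077.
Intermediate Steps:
E = -87 (E = 3*(13 - 1*42) = 3*(13 - 42) = 3*(-29) = -87)
K(d, W) = (-42 + W)/(-27 + W)
(-18989 + M(-89)) + K(E, x(8)) = (-18989 - 89) + (-42 + (-3 - 1*8))/(-27 + (-3 - 1*8)) = -19078 + (-42 + (-3 - 8))/(-27 + (-3 - 8)) = -19078 + (-42 - 11)/(-27 - 11) = -19078 - 53/(-38) = -19078 - 1/38*(-53) = -19078 + 53/38 = -724911/38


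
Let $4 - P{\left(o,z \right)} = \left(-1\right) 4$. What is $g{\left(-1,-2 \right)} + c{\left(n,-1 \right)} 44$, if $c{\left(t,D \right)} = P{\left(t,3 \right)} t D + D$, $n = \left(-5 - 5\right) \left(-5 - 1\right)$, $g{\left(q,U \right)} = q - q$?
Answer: $-21164$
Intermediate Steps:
$P{\left(o,z \right)} = 8$ ($P{\left(o,z \right)} = 4 - \left(-1\right) 4 = 4 - -4 = 4 + 4 = 8$)
$g{\left(q,U \right)} = 0$
$n = 60$ ($n = \left(-10\right) \left(-6\right) = 60$)
$c{\left(t,D \right)} = D + 8 D t$ ($c{\left(t,D \right)} = 8 t D + D = 8 D t + D = D + 8 D t$)
$g{\left(-1,-2 \right)} + c{\left(n,-1 \right)} 44 = 0 + - (1 + 8 \cdot 60) 44 = 0 + - (1 + 480) 44 = 0 + \left(-1\right) 481 \cdot 44 = 0 - 21164 = -21164$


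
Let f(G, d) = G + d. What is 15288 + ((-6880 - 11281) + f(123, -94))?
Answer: -2844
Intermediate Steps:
15288 + ((-6880 - 11281) + f(123, -94)) = 15288 + ((-6880 - 11281) + (123 - 94)) = 15288 + (-18161 + 29) = 15288 - 18132 = -2844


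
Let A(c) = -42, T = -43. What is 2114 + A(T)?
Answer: 2072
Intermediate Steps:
2114 + A(T) = 2114 - 42 = 2072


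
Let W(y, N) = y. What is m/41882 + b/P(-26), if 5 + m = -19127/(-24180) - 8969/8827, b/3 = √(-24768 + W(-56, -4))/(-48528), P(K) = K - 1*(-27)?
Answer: -212869/1706272680 - I*√6206/8088 ≈ -0.00012476 - 0.0097401*I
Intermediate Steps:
P(K) = 27 + K (P(K) = K + 27 = 27 + K)
b = -I*√6206/8088 (b = 3*(√(-24768 - 56)/(-48528)) = 3*(√(-24824)*(-1/48528)) = 3*((2*I*√6206)*(-1/48528)) = 3*(-I*√6206/24264) = -I*√6206/8088 ≈ -0.0097401*I)
m = -212869/40740 (m = -5 + (-19127/(-24180) - 8969/8827) = -5 + (-19127*(-1/24180) - 8969*1/8827) = -5 + (617/780 - 8969/8827) = -5 - 9169/40740 = -212869/40740 ≈ -5.2251)
m/41882 + b/P(-26) = -212869/40740/41882 + (-I*√6206/8088)/(27 - 26) = -212869/40740*1/41882 - I*√6206/8088/1 = -212869/1706272680 - I*√6206/8088*1 = -212869/1706272680 - I*√6206/8088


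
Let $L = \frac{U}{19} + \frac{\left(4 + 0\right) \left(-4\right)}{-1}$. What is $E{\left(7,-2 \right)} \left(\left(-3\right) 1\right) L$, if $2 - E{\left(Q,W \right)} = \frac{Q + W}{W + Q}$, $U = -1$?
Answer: $- \frac{909}{19} \approx -47.842$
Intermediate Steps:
$E{\left(Q,W \right)} = 1$ ($E{\left(Q,W \right)} = 2 - \frac{Q + W}{W + Q} = 2 - \frac{Q + W}{Q + W} = 2 - 1 = 1$)
$L = \frac{303}{19}$ ($L = - \frac{1}{19} + \frac{\left(4 + 0\right) \left(-4\right)}{-1} = \left(-1\right) \frac{1}{19} + 4 \left(-4\right) \left(-1\right) = - \frac{1}{19} - -16 = - \frac{1}{19} + 16 = \frac{303}{19} \approx 15.947$)
$E{\left(7,-2 \right)} \left(\left(-3\right) 1\right) L = 1 \left(\left(-3\right) 1\right) \frac{303}{19} = 1 \left(-3\right) \frac{303}{19} = \left(-3\right) \frac{303}{19} = - \frac{909}{19}$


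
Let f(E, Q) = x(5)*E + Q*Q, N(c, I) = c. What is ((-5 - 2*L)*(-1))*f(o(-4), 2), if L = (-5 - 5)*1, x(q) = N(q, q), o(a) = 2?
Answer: -210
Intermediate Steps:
x(q) = q
f(E, Q) = Q**2 + 5*E (f(E, Q) = 5*E + Q*Q = 5*E + Q**2 = Q**2 + 5*E)
L = -10 (L = -10*1 = -10)
((-5 - 2*L)*(-1))*f(o(-4), 2) = ((-5 - 2*(-10))*(-1))*(2**2 + 5*2) = ((-5 + 20)*(-1))*(4 + 10) = (15*(-1))*14 = -15*14 = -210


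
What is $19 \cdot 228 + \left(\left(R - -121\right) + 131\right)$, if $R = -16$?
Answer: $4568$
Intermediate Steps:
$19 \cdot 228 + \left(\left(R - -121\right) + 131\right) = 19 \cdot 228 + \left(\left(-16 - -121\right) + 131\right) = 4332 + \left(\left(-16 + 121\right) + 131\right) = 4332 + \left(105 + 131\right) = 4332 + 236 = 4568$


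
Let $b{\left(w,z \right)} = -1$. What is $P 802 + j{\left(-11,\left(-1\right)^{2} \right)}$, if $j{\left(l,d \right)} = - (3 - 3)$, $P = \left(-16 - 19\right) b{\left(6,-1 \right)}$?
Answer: $28070$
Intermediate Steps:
$P = 35$ ($P = \left(-16 - 19\right) \left(-1\right) = \left(-35\right) \left(-1\right) = 35$)
$j{\left(l,d \right)} = 0$ ($j{\left(l,d \right)} = \left(-1\right) 0 = 0$)
$P 802 + j{\left(-11,\left(-1\right)^{2} \right)} = 35 \cdot 802 + 0 = 28070 + 0 = 28070$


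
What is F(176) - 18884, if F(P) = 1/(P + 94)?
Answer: -5098679/270 ≈ -18884.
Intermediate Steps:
F(P) = 1/(94 + P)
F(176) - 18884 = 1/(94 + 176) - 18884 = 1/270 - 18884 = -5098679/270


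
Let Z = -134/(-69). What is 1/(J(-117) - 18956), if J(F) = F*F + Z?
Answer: -69/363289 ≈ -0.00018993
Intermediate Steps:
Z = 134/69 (Z = -134*(-1/69) = 134/69 ≈ 1.9420)
J(F) = 134/69 + F² (J(F) = F*F + 134/69 = F² + 134/69 = 134/69 + F²)
1/(J(-117) - 18956) = 1/((134/69 + (-117)²) - 18956) = 1/((134/69 + 13689) - 18956) = 1/(944675/69 - 18956) = 1/(-363289/69) = -69/363289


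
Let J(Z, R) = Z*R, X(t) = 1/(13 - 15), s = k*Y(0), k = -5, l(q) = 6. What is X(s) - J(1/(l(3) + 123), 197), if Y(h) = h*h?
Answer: -523/258 ≈ -2.0271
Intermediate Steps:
Y(h) = h**2
s = 0 (s = -5*0**2 = -5*0 = 0)
X(t) = -1/2 (X(t) = 1/(-2) = -1/2)
J(Z, R) = R*Z
X(s) - J(1/(l(3) + 123), 197) = -1/2 - 197/(6 + 123) = -1/2 - 197/129 = -523/258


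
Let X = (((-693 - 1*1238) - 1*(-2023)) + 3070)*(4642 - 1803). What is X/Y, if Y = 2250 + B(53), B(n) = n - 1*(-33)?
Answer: 4488459/1168 ≈ 3842.9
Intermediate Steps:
B(n) = 33 + n (B(n) = n + 33 = 33 + n)
X = 8976918 (X = (((-693 - 1238) + 2023) + 3070)*2839 = ((-1931 + 2023) + 3070)*2839 = (92 + 3070)*2839 = 3162*2839 = 8976918)
Y = 2336 (Y = 2250 + (33 + 53) = 2250 + 86 = 2336)
X/Y = 8976918/2336 = 8976918*(1/2336) = 4488459/1168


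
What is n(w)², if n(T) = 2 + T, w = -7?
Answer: 25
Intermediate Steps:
n(w)² = (2 - 7)² = (-5)² = 25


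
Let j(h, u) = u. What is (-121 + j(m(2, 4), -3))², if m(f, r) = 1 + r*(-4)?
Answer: 15376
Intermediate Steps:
m(f, r) = 1 - 4*r
(-121 + j(m(2, 4), -3))² = (-121 - 3)² = (-124)² = 15376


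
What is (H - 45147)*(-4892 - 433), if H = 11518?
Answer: 179074425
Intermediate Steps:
(H - 45147)*(-4892 - 433) = (11518 - 45147)*(-4892 - 433) = -33629*(-5325) = 179074425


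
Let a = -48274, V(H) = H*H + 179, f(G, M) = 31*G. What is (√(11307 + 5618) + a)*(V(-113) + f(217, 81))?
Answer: -949790950 + 98375*√677 ≈ -9.4723e+8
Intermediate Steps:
V(H) = 179 + H² (V(H) = H² + 179 = 179 + H²)
(√(11307 + 5618) + a)*(V(-113) + f(217, 81)) = (√(11307 + 5618) - 48274)*((179 + (-113)²) + 31*217) = (√16925 - 48274)*((179 + 12769) + 6727) = (5*√677 - 48274)*(12948 + 6727) = (-48274 + 5*√677)*19675 = -949790950 + 98375*√677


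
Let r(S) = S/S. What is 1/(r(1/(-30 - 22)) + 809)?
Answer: 1/810 ≈ 0.0012346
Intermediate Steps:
r(S) = 1
1/(r(1/(-30 - 22)) + 809) = 1/(1 + 809) = 1/810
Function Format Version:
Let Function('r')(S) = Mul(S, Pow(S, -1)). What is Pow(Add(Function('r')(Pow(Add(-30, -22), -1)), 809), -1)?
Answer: Rational(1, 810) ≈ 0.0012346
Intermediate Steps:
Function('r')(S) = 1
Pow(Add(Function('r')(Pow(Add(-30, -22), -1)), 809), -1) = Pow(Add(1, 809), -1) = Pow(810, -1) = Rational(1, 810)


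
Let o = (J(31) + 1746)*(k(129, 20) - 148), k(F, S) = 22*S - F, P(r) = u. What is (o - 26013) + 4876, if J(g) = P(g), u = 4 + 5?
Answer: 264928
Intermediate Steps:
u = 9
P(r) = 9
J(g) = 9
k(F, S) = -F + 22*S
o = 286065 (o = (9 + 1746)*((-1*129 + 22*20) - 148) = 1755*((-129 + 440) - 148) = 1755*(311 - 148) = 1755*163 = 286065)
(o - 26013) + 4876 = (286065 - 26013) + 4876 = 260052 + 4876 = 264928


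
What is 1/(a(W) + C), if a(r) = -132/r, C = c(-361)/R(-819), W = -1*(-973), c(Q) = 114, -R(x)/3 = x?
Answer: -113841/10162 ≈ -11.203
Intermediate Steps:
R(x) = -3*x
W = 973
C = 38/819 (C = 114/((-3*(-819))) = 114/2457 = 114*(1/2457) = 38/819 ≈ 0.046398)
1/(a(W) + C) = 1/(-132/973 + 38/819) = 1/(-10162/113841) = -113841/10162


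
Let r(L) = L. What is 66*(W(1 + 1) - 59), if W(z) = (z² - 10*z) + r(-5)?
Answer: -5280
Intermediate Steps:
W(z) = -5 + z² - 10*z (W(z) = (z² - 10*z) - 5 = -5 + z² - 10*z)
66*(W(1 + 1) - 59) = 66*((-5 + (1 + 1)² - 10*(1 + 1)) - 59) = 66*((-5 + 2² - 10*2) - 59) = 66*((-5 + 4 - 20) - 59) = 66*(-21 - 59) = 66*(-80) = -5280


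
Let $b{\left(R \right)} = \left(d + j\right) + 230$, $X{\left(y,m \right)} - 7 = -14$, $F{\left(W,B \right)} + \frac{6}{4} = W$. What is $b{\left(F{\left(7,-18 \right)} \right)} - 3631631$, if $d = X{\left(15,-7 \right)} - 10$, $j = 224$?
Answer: $-3631194$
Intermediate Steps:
$F{\left(W,B \right)} = - \frac{3}{2} + W$
$X{\left(y,m \right)} = -7$ ($X{\left(y,m \right)} = 7 - 14 = -7$)
$d = -17$ ($d = -7 - 10 = -17$)
$b{\left(R \right)} = 437$ ($b{\left(R \right)} = \left(-17 + 224\right) + 230 = 207 + 230 = 437$)
$b{\left(F{\left(7,-18 \right)} \right)} - 3631631 = 437 - 3631631 = -3631194$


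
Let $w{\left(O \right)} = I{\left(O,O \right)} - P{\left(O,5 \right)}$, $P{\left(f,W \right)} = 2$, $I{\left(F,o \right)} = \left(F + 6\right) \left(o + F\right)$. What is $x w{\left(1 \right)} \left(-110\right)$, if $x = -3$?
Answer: $3960$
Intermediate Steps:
$I{\left(F,o \right)} = \left(6 + F\right) \left(F + o\right)$
$w{\left(O \right)} = -2 + 2 O^{2} + 12 O$ ($w{\left(O \right)} = \left(O^{2} + 6 O + 6 O + O O\right) - 2 = \left(O^{2} + 6 O + 6 O + O^{2}\right) - 2 = \left(2 O^{2} + 12 O\right) - 2 = -2 + 2 O^{2} + 12 O$)
$x w{\left(1 \right)} \left(-110\right) = - 3 \left(-2 + 2 \cdot 1^{2} + 12 \cdot 1\right) \left(-110\right) = - 3 \left(-2 + 2 \cdot 1 + 12\right) \left(-110\right) = - 3 \left(-2 + 2 + 12\right) \left(-110\right) = \left(-3\right) 12 \left(-110\right) = \left(-36\right) \left(-110\right) = 3960$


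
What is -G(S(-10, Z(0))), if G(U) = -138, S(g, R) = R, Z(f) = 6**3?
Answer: 138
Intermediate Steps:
Z(f) = 216
-G(S(-10, Z(0))) = -1*(-138) = 138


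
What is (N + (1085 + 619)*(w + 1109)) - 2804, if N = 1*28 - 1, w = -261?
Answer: 1442215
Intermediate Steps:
N = 27 (N = 28 - 1 = 27)
(N + (1085 + 619)*(w + 1109)) - 2804 = (27 + (1085 + 619)*(-261 + 1109)) - 2804 = (27 + 1704*848) - 2804 = (27 + 1444992) - 2804 = 1445019 - 2804 = 1442215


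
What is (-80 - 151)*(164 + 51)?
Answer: -49665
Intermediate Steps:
(-80 - 151)*(164 + 51) = -231*215 = -49665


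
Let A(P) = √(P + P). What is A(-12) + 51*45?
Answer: 2295 + 2*I*√6 ≈ 2295.0 + 4.899*I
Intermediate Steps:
A(P) = √2*√P (A(P) = √(2*P) = √2*√P)
A(-12) + 51*45 = √2*√(-12) + 51*45 = √2*(2*I*√3) + 2295 = 2*I*√6 + 2295 = 2295 + 2*I*√6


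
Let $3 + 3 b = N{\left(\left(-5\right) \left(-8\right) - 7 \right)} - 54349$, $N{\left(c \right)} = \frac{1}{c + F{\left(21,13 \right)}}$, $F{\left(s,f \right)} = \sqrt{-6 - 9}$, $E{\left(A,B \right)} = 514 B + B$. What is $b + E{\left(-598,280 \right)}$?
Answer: $\frac{46398425}{368} - \frac{i \sqrt{15}}{3312} \approx 1.2608 \cdot 10^{5} - 0.0011694 i$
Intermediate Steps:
$E{\left(A,B \right)} = 515 B$
$F{\left(s,f \right)} = i \sqrt{15}$ ($F{\left(s,f \right)} = \sqrt{-15} = i \sqrt{15}$)
$N{\left(c \right)} = \frac{1}{c + i \sqrt{15}}$
$b = - \frac{54352}{3} + \frac{1}{3 \left(33 + i \sqrt{15}\right)}$ ($b = -1 + \frac{\frac{1}{\left(\left(-5\right) \left(-8\right) - 7\right) + i \sqrt{15}} - 54349}{3} = -1 + \frac{\frac{1}{\left(40 - 7\right) + i \sqrt{15}} - 54349}{3} = -1 + \frac{\frac{1}{33 + i \sqrt{15}} - 54349}{3} = -1 + \frac{-54349 + \frac{1}{33 + i \sqrt{15}}}{3} = -1 - \left(\frac{54349}{3} - \frac{1}{3 \left(33 + i \sqrt{15}\right)}\right) = - \frac{54352}{3} + \frac{1}{3 \left(33 + i \sqrt{15}\right)} \approx -18117.0 - 0.0011694 i$)
$b + E{\left(-598,280 \right)} = \frac{- 54352 \sqrt{15} + 1793615 i}{3 \left(\sqrt{15} - 33 i\right)} + 515 \cdot 280 = \frac{- 54352 \sqrt{15} + 1793615 i}{3 \left(\sqrt{15} - 33 i\right)} + 144200 = 144200 + \frac{- 54352 \sqrt{15} + 1793615 i}{3 \left(\sqrt{15} - 33 i\right)}$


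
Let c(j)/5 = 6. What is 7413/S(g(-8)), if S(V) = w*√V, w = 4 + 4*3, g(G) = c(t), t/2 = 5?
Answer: 2471*√30/160 ≈ 84.589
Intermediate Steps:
t = 10 (t = 2*5 = 10)
c(j) = 30 (c(j) = 5*6 = 30)
g(G) = 30
w = 16 (w = 4 + 12 = 16)
S(V) = 16*√V
7413/S(g(-8)) = 7413/((16*√30)) = 7413*(√30/480) = 2471*√30/160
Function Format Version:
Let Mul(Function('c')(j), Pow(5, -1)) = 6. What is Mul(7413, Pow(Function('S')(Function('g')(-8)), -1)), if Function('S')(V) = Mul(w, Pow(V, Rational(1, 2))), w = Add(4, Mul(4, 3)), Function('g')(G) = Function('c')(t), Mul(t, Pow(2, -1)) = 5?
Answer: Mul(Rational(2471, 160), Pow(30, Rational(1, 2))) ≈ 84.589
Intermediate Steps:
t = 10 (t = Mul(2, 5) = 10)
Function('c')(j) = 30 (Function('c')(j) = Mul(5, 6) = 30)
Function('g')(G) = 30
w = 16 (w = Add(4, 12) = 16)
Function('S')(V) = Mul(16, Pow(V, Rational(1, 2)))
Mul(7413, Pow(Function('S')(Function('g')(-8)), -1)) = Mul(7413, Pow(Mul(16, Pow(30, Rational(1, 2))), -1)) = Mul(7413, Mul(Rational(1, 480), Pow(30, Rational(1, 2)))) = Mul(Rational(2471, 160), Pow(30, Rational(1, 2)))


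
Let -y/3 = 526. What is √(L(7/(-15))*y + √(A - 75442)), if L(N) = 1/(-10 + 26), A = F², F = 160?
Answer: √(-1578 + 48*I*√5538)/4 ≈ 8.5277 + 13.09*I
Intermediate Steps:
A = 25600 (A = 160² = 25600)
L(N) = 1/16
y = -1578 (y = -3*526 = -1578)
√(L(7/(-15))*y + √(A - 75442)) = √((1/16)*(-1578) + √(25600 - 75442)) = √(-789/8 + √(-49842)) = √(-789/8 + 3*I*√5538)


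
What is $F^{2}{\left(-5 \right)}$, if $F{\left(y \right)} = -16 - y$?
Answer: $121$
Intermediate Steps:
$F^{2}{\left(-5 \right)} = \left(-16 - -5\right)^{2} = \left(-16 + 5\right)^{2} = \left(-11\right)^{2} = 121$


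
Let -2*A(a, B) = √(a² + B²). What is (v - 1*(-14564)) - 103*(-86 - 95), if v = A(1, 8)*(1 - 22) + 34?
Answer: 33241 + 21*√65/2 ≈ 33326.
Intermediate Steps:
A(a, B) = -√(B² + a²)/2 (A(a, B) = -√(a² + B²)/2 = -√(B² + a²)/2)
v = 34 + 21*√65/2 (v = (-√(8² + 1²)/2)*(1 - 22) + 34 = -√(64 + 1)/2*(-21) + 34 = -√65/2*(-21) + 34 = 21*√65/2 + 34 = 34 + 21*√65/2 ≈ 118.65)
(v - 1*(-14564)) - 103*(-86 - 95) = ((34 + 21*√65/2) - 1*(-14564)) - 103*(-86 - 95) = ((34 + 21*√65/2) + 14564) - 103*(-181) = (14598 + 21*√65/2) + 18643 = 33241 + 21*√65/2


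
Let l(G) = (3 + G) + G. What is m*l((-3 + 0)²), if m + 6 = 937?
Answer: 19551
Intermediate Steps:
m = 931 (m = -6 + 937 = 931)
l(G) = 3 + 2*G
m*l((-3 + 0)²) = 931*(3 + 2*(-3 + 0)²) = 931*(3 + 2*(-3)²) = 931*(3 + 2*9) = 931*(3 + 18) = 931*21 = 19551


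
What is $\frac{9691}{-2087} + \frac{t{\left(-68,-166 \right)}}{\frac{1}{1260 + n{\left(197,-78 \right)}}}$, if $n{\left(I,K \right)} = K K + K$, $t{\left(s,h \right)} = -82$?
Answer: $- \frac{1243469335}{2087} \approx -5.9582 \cdot 10^{5}$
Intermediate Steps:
$n{\left(I,K \right)} = K + K^{2}$ ($n{\left(I,K \right)} = K^{2} + K = K + K^{2}$)
$\frac{9691}{-2087} + \frac{t{\left(-68,-166 \right)}}{\frac{1}{1260 + n{\left(197,-78 \right)}}} = \frac{9691}{-2087} - \frac{82}{\frac{1}{1260 - 78 \left(1 - 78\right)}} = 9691 \left(- \frac{1}{2087}\right) - \frac{82}{\frac{1}{1260 - -6006}} = - \frac{9691}{2087} - \frac{82}{\frac{1}{1260 + 6006}} = - \frac{9691}{2087} - \frac{82}{\frac{1}{7266}} = - \frac{9691}{2087} - 82 \frac{1}{\frac{1}{7266}} = - \frac{9691}{2087} - 595812 = - \frac{1243469335}{2087}$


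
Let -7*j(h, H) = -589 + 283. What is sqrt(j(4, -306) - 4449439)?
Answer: I*sqrt(218020369)/7 ≈ 2109.4*I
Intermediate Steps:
j(h, H) = 306/7 (j(h, H) = -(-589 + 283)/7 = -1/7*(-306) = 306/7)
sqrt(j(4, -306) - 4449439) = sqrt(306/7 - 4449439) = sqrt(-31145767/7) = I*sqrt(218020369)/7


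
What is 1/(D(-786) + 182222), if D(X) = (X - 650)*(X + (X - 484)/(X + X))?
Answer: 393/514734844 ≈ 7.6350e-7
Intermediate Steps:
D(X) = (-650 + X)*(X + (-484 + X)/(2*X)) (D(X) = (-650 + X)*(X + (-484 + X)/((2*X))) = (-650 + X)*(X + (-484 + X)*(1/(2*X))) = (-650 + X)*(X + (-484 + X)/(2*X)))
1/(D(-786) + 182222) = 1/((-567 + (-786)² + 157300/(-786) - 1299/2*(-786)) + 182222) = 1/((-567 + 617796 + 157300*(-1/786) + 510507) + 182222) = 1/((-567 + 617796 - 78650/393 + 510507) + 182222) = 1/(443121598/393 + 182222) = 1/(514734844/393) = 393/514734844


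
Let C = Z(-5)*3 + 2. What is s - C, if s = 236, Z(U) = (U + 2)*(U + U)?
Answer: 144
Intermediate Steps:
Z(U) = 2*U*(2 + U) (Z(U) = (2 + U)*(2*U) = 2*U*(2 + U))
C = 92 (C = (2*(-5)*(2 - 5))*3 + 2 = (2*(-5)*(-3))*3 + 2 = 30*3 + 2 = 90 + 2 = 92)
s - C = 236 - 1*92 = 236 - 92 = 144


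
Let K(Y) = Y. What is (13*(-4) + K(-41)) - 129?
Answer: -222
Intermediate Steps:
(13*(-4) + K(-41)) - 129 = (13*(-4) - 41) - 129 = (-52 - 41) - 129 = -93 - 129 = -222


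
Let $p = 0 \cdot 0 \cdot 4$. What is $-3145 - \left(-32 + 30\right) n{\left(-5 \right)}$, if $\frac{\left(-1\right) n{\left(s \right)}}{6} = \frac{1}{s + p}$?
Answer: $- \frac{15713}{5} \approx -3142.6$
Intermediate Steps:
$p = 0$ ($p = 0 \cdot 4 = 0$)
$n{\left(s \right)} = - \frac{6}{s}$ ($n{\left(s \right)} = - \frac{6}{s + 0} = - \frac{6}{s}$)
$-3145 - \left(-32 + 30\right) n{\left(-5 \right)} = -3145 - \left(-32 + 30\right) \left(- \frac{6}{-5}\right) = -3145 - - 2 \left(\left(-6\right) \left(- \frac{1}{5}\right)\right) = -3145 - \left(-2\right) \frac{6}{5} = -3145 - - \frac{12}{5} = -3145 + \frac{12}{5} = - \frac{15713}{5}$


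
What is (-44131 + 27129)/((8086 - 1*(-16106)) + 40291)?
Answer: -17002/64483 ≈ -0.26367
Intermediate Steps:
(-44131 + 27129)/((8086 - 1*(-16106)) + 40291) = -17002/((8086 + 16106) + 40291) = -17002/(24192 + 40291) = -17002/64483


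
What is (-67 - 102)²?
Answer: 28561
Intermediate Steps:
(-67 - 102)² = (-169)² = 28561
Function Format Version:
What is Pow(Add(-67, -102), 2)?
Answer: 28561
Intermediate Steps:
Pow(Add(-67, -102), 2) = Pow(-169, 2) = 28561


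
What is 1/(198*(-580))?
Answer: -1/114840 ≈ -8.7078e-6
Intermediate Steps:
1/(198*(-580)) = 1/(-114840) = -1/114840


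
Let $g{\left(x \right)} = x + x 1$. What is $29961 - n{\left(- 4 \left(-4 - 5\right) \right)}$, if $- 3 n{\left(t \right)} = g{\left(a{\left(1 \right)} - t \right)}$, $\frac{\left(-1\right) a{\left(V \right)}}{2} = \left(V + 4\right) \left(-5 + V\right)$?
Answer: $\frac{89891}{3} \approx 29964.0$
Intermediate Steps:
$a{\left(V \right)} = - 2 \left(-5 + V\right) \left(4 + V\right)$ ($a{\left(V \right)} = - 2 \left(V + 4\right) \left(-5 + V\right) = - 2 \left(4 + V\right) \left(-5 + V\right) = - 2 \left(-5 + V\right) \left(4 + V\right)$)
$g{\left(x \right)} = 2 x$ ($g{\left(x \right)} = x + x = 2 x$)
$n{\left(t \right)} = - \frac{80}{3} + \frac{2 t}{3}$ ($n{\left(t \right)} = - \frac{2 \left(\left(40 - 2 \cdot 1^{2} + 2 \cdot 1\right) - t\right)}{3} = - \frac{2 \left(\left(40 - 2 + 2\right) - t\right)}{3} = - \frac{2 \left(40 - t\right)}{3} = - \frac{80 - 2 t}{3} = - \frac{80}{3} + \frac{2 t}{3}$)
$29961 - n{\left(- 4 \left(-4 - 5\right) \right)} = 29961 - \left(- \frac{80}{3} + \frac{2 \left(- 4 \left(-4 - 5\right)\right)}{3}\right) = 29961 - \left(- \frac{80}{3} + \frac{2 \left(\left(-4\right) \left(-9\right)\right)}{3}\right) = 29961 - \left(- \frac{80}{3} + \frac{2}{3} \cdot 36\right) = 29961 - \left(- \frac{80}{3} + 24\right) = 29961 - - \frac{8}{3} = 29961 + \frac{8}{3} = \frac{89891}{3}$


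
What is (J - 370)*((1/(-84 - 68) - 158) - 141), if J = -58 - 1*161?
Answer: 1408919/8 ≈ 1.7612e+5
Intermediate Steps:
J = -219 (J = -58 - 161 = -219)
(J - 370)*((1/(-84 - 68) - 158) - 141) = (-219 - 370)*((1/(-84 - 68) - 158) - 141) = -589*((1/(-152) - 158) - 141) = -589*((-1/152 - 158) - 141) = -589*(-24017/152 - 141) = -589*(-45449/152) = 1408919/8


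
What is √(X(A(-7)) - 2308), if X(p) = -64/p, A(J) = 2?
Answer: 6*I*√65 ≈ 48.374*I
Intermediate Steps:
√(X(A(-7)) - 2308) = √(-64/2 - 2308) = √(-64*½ - 2308) = √(-32 - 2308) = √(-2340) = 6*I*√65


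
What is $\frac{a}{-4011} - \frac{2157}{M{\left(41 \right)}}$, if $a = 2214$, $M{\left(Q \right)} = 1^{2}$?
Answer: $- \frac{2884647}{1337} \approx -2157.6$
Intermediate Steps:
$M{\left(Q \right)} = 1$
$\frac{a}{-4011} - \frac{2157}{M{\left(41 \right)}} = \frac{2214}{-4011} - \frac{2157}{1} = 2214 \left(- \frac{1}{4011}\right) - 2157 = - \frac{738}{1337} - 2157 = - \frac{2884647}{1337}$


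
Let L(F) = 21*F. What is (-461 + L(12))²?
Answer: 43681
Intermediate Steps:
(-461 + L(12))² = (-461 + 21*12)² = (-461 + 252)² = (-209)² = 43681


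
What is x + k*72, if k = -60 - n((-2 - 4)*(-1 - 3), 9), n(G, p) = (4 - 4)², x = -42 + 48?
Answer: -4314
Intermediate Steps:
x = 6
n(G, p) = 0 (n(G, p) = 0² = 0)
k = -60 (k = -60 - 1*0 = -60 + 0 = -60)
x + k*72 = 6 - 60*72 = 6 - 4320 = -4314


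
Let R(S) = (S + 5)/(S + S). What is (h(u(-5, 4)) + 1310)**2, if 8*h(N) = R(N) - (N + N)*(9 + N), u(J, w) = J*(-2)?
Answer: 1632402409/1024 ≈ 1.5941e+6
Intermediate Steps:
R(S) = (5 + S)/(2*S) (R(S) = (5 + S)/((2*S)) = (5 + S)*(1/(2*S)) = (5 + S)/(2*S))
u(J, w) = -2*J
h(N) = -N*(9 + N)/4 + (5 + N)/(16*N) (h(N) = ((5 + N)/(2*N) - (N + N)*(9 + N))/8 = ((5 + N)/(2*N) - 2*N*(9 + N))/8 = -N*(9 + N)/4 + (5 + N)/(16*N))
(h(u(-5, 4)) + 1310)**2 = ((5 - 2*(-5) - 4*(-2*(-5))**2*(9 - 2*(-5)))/(16*((-2*(-5)))) + 1310)**2 = ((1/16)*(5 + 10 - 4*10**2*(9 + 10))/10 + 1310)**2 = ((1/16)*(1/10)*(5 + 10 - 4*100*19) + 1310)**2 = ((1/16)*(1/10)*(5 + 10 - 7600) + 1310)**2 = ((1/16)*(1/10)*(-7585) + 1310)**2 = (-1517/32 + 1310)**2 = (40403/32)**2 = 1632402409/1024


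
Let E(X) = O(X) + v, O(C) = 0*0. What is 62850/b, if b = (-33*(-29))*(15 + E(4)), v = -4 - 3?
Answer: 10475/1276 ≈ 8.2092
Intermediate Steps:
v = -7
O(C) = 0
E(X) = -7 (E(X) = 0 - 7 = -7)
b = 7656 (b = (-33*(-29))*(15 - 7) = 957*8 = 7656)
62850/b = 62850/7656 = 62850*(1/7656) = 10475/1276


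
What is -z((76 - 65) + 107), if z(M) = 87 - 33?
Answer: -54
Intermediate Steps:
z(M) = 54
-z((76 - 65) + 107) = -1*54 = -54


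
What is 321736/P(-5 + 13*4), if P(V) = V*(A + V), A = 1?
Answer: 40217/282 ≈ 142.61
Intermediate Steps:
P(V) = V*(1 + V)
321736/P(-5 + 13*4) = 321736/(((-5 + 13*4)*(1 + (-5 + 13*4)))) = 321736/(((-5 + 52)*(1 + (-5 + 52)))) = 321736/((47*(1 + 47))) = 321736/((47*48)) = 321736/2256 = 321736*(1/2256) = 40217/282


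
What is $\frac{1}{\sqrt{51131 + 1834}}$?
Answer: $\frac{\sqrt{5885}}{17655} \approx 0.0043452$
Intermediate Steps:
$\frac{1}{\sqrt{51131 + 1834}} = \frac{1}{\sqrt{52965}} = \frac{1}{3 \sqrt{5885}} = \frac{\sqrt{5885}}{17655}$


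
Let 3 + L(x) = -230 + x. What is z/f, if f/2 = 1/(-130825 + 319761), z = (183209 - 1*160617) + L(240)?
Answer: 2134882332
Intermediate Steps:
L(x) = -233 + x (L(x) = -3 + (-230 + x) = -233 + x)
z = 22599 (z = (183209 - 1*160617) + (-233 + 240) = (183209 - 160617) + 7 = 22592 + 7 = 22599)
f = 1/94468 (f = 2/(-130825 + 319761) = 2/188936 = 2*(1/188936) = 1/94468 ≈ 1.0586e-5)
z/f = 22599/(1/94468) = 22599*94468 = 2134882332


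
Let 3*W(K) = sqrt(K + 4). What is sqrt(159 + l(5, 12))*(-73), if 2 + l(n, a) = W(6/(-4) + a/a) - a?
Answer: -73*sqrt(5220 + 6*sqrt(14))/6 ≈ -880.92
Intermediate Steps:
W(K) = sqrt(4 + K)/3 (W(K) = sqrt(K + 4)/3 = sqrt(4 + K)/3)
l(n, a) = -2 - a + sqrt(14)/6 (l(n, a) = -2 + (sqrt(4 + (6/(-4) + a/a))/3 - a) = -2 + (sqrt(4 + (6*(-1/4) + 1))/3 - a) = -2 + (sqrt(4 + (-3/2 + 1))/3 - a) = -2 + (sqrt(4 - 1/2)/3 - a) = -2 + (sqrt(7/2)/3 - a) = -2 + ((sqrt(14)/2)/3 - a) = -2 + (sqrt(14)/6 - a) = -2 + (-a + sqrt(14)/6) = -2 - a + sqrt(14)/6)
sqrt(159 + l(5, 12))*(-73) = sqrt(159 + (-2 - 1*12 + sqrt(14)/6))*(-73) = sqrt(159 + (-2 - 12 + sqrt(14)/6))*(-73) = sqrt(159 + (-14 + sqrt(14)/6))*(-73) = sqrt(145 + sqrt(14)/6)*(-73) = -73*sqrt(145 + sqrt(14)/6)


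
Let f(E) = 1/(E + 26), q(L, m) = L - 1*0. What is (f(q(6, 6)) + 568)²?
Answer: 330403329/1024 ≈ 3.2266e+5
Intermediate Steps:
q(L, m) = L (q(L, m) = L + 0 = L)
f(E) = 1/(26 + E)
(f(q(6, 6)) + 568)² = (1/(26 + 6) + 568)² = (1/32 + 568)² = (18177/32)² = 330403329/1024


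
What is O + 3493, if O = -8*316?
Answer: 965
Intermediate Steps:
O = -2528
O + 3493 = -2528 + 3493 = 965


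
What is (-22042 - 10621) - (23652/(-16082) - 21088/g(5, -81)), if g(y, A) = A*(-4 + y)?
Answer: -21442708525/651321 ≈ -32922.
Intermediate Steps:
(-22042 - 10621) - (23652/(-16082) - 21088/g(5, -81)) = (-22042 - 10621) - (23652/(-16082) - 21088*(-1/(81*(-4 + 5)))) = -32663 - (23652*(-1/16082) - 21088/((-81*1))) = -32663 - (-11826/8041 - 21088/(-81)) = -32663 - (-11826/8041 - 21088*(-1/81)) = -32663 - (-11826/8041 + 21088/81) = -32663 - 1*168610702/651321 = -32663 - 168610702/651321 = -21442708525/651321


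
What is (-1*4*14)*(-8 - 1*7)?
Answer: 840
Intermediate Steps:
(-1*4*14)*(-8 - 1*7) = (-4*14)*(-8 - 7) = -56*(-15) = 840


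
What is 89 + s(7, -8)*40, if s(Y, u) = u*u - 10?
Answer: 2249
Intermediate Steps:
s(Y, u) = -10 + u² (s(Y, u) = u² - 10 = -10 + u²)
89 + s(7, -8)*40 = 89 + (-10 + (-8)²)*40 = 89 + (-10 + 64)*40 = 89 + 54*40 = 89 + 2160 = 2249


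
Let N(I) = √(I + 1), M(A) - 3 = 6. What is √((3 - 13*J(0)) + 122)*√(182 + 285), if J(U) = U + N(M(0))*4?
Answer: √(58375 - 24284*√10) ≈ 135.71*I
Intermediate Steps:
M(A) = 9 (M(A) = 3 + 6 = 9)
N(I) = √(1 + I)
J(U) = U + 4*√10 (J(U) = U + √(1 + 9)*4 = U + √10*4 = U + 4*√10)
√((3 - 13*J(0)) + 122)*√(182 + 285) = √((3 - 13*(0 + 4*√10)) + 122)*√(182 + 285) = √((3 - 52*√10) + 122)*√467 = √(125 - 52*√10)*√467 = √467*√(125 - 52*√10)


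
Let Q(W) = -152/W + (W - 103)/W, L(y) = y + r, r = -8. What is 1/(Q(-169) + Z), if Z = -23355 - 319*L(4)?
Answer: -169/3730927 ≈ -4.5297e-5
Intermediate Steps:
L(y) = -8 + y (L(y) = y - 8 = -8 + y)
Q(W) = -152/W + (-103 + W)/W
Z = -22079 (Z = -23355 - 319*(-8 + 4) = -23355 - 319*(-4) = -23355 - 1*(-1276) = -23355 + 1276 = -22079)
1/(Q(-169) + Z) = 1/((-255 - 169)/(-169) - 22079) = 1/(-1/169*(-424) - 22079) = 1/(424/169 - 22079) = 1/(-3730927/169) = -169/3730927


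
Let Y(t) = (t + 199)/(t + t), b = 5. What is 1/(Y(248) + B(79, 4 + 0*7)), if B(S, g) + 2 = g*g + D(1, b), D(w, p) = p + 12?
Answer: 496/15823 ≈ 0.031347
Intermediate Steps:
D(w, p) = 12 + p
Y(t) = (199 + t)/(2*t) (Y(t) = (199 + t)/((2*t)) = (199 + t)*(1/(2*t)) = (199 + t)/(2*t))
B(S, g) = 15 + g² (B(S, g) = -2 + (g*g + (12 + 5)) = -2 + (g² + 17) = -2 + (17 + g²) = 15 + g²)
1/(Y(248) + B(79, 4 + 0*7)) = 1/((½)*(199 + 248)/248 + (15 + (4 + 0*7)²)) = 1/((½)*(1/248)*447 + (15 + (4 + 0)²)) = 1/(447/496 + (15 + 4²)) = 1/(447/496 + (15 + 16)) = 1/(447/496 + 31) = 1/(15823/496) = 496/15823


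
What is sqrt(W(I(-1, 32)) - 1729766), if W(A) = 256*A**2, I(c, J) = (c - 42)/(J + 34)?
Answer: I*sqrt(1883596838)/33 ≈ 1315.2*I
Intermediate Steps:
I(c, J) = (-42 + c)/(34 + J)
sqrt(W(I(-1, 32)) - 1729766) = sqrt(256*((-42 - 1)/(34 + 32))**2 - 1729766) = sqrt(256*(-43/66)**2 - 1729766) = sqrt(256*(1849/4356) - 1729766) = sqrt(118336/1089 - 1729766) = sqrt(-1883596838/1089) = I*sqrt(1883596838)/33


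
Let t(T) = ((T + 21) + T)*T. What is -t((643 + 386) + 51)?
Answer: -2355480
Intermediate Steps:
t(T) = T*(21 + 2*T) (t(T) = ((21 + T) + T)*T = (21 + 2*T)*T = T*(21 + 2*T))
-t((643 + 386) + 51) = -((643 + 386) + 51)*(21 + 2*((643 + 386) + 51)) = -(1029 + 51)*(21 + 2*(1029 + 51)) = -1080*(21 + 2*1080) = -1080*(21 + 2160) = -1080*2181 = -1*2355480 = -2355480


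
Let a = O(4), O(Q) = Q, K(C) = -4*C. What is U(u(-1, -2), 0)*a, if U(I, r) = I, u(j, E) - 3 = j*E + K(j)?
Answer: 36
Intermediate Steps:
u(j, E) = 3 - 4*j + E*j (u(j, E) = 3 + (j*E - 4*j) = 3 + (E*j - 4*j) = 3 + (-4*j + E*j) = 3 - 4*j + E*j)
a = 4
U(u(-1, -2), 0)*a = (3 - 4*(-1) - 2*(-1))*4 = (3 + 4 + 2)*4 = 9*4 = 36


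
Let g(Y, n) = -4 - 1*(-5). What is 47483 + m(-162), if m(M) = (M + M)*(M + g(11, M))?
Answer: 99647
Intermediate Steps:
g(Y, n) = 1 (g(Y, n) = -4 + 5 = 1)
m(M) = 2*M*(1 + M) (m(M) = (M + M)*(M + 1) = (2*M)*(1 + M) = 2*M*(1 + M))
47483 + m(-162) = 47483 + 2*(-162)*(1 - 162) = 47483 + 2*(-162)*(-161) = 47483 + 52164 = 99647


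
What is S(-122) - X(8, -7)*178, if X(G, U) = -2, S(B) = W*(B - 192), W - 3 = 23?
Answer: -7808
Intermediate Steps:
W = 26 (W = 3 + 23 = 26)
S(B) = -4992 + 26*B (S(B) = 26*(B - 192) = 26*(-192 + B) = -4992 + 26*B)
S(-122) - X(8, -7)*178 = (-4992 + 26*(-122)) - (-2)*178 = (-4992 - 3172) - 1*(-356) = -8164 + 356 = -7808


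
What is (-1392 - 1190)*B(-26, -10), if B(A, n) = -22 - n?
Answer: 30984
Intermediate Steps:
(-1392 - 1190)*B(-26, -10) = (-1392 - 1190)*(-22 - 1*(-10)) = -2582*(-22 + 10) = -2582*(-12) = 30984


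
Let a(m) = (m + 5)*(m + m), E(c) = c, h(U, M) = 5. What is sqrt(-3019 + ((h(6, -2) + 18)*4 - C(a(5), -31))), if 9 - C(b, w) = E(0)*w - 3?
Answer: I*sqrt(2939) ≈ 54.213*I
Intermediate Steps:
a(m) = 2*m*(5 + m) (a(m) = (5 + m)*(2*m) = 2*m*(5 + m))
C(b, w) = 12 (C(b, w) = 9 - (0*w - 3) = 9 - (0 - 3) = 9 - 1*(-3) = 9 + 3 = 12)
sqrt(-3019 + ((h(6, -2) + 18)*4 - C(a(5), -31))) = sqrt(-3019 + ((5 + 18)*4 - 1*12)) = sqrt(-3019 + (23*4 - 12)) = sqrt(-3019 + (92 - 12)) = sqrt(-3019 + 80) = sqrt(-2939) = I*sqrt(2939)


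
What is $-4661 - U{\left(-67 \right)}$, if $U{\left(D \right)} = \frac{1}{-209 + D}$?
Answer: $- \frac{1286435}{276} \approx -4661.0$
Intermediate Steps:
$-4661 - U{\left(-67 \right)} = -4661 - \frac{1}{-209 - 67} = -4661 - \frac{1}{-276} = -4661 - - \frac{1}{276} = -4661 + \frac{1}{276} = - \frac{1286435}{276}$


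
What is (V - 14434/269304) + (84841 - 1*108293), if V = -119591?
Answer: -2751576179/19236 ≈ -1.4304e+5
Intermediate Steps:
(V - 14434/269304) + (84841 - 1*108293) = (-119591 - 14434/269304) + (84841 - 1*108293) = (-119591 - 14434*1/269304) + (84841 - 108293) = (-119591 - 1031/19236) - 23452 = -2300453507/19236 - 23452 = -2751576179/19236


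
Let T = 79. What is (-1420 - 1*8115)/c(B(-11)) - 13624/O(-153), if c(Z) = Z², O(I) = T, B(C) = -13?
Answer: -3055721/13351 ≈ -228.88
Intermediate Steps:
O(I) = 79
(-1420 - 1*8115)/c(B(-11)) - 13624/O(-153) = (-1420 - 1*8115)/((-13)²) - 13624/79 = (-1420 - 8115)/169 - 13624*1/79 = -9535*1/169 - 13624/79 = -9535/169 - 13624/79 = -3055721/13351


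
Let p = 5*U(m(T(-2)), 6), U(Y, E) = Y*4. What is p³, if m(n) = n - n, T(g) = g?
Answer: 0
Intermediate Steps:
m(n) = 0
U(Y, E) = 4*Y
p = 0 (p = 5*(4*0) = 5*0 = 0)
p³ = 0³ = 0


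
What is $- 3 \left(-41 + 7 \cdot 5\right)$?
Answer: $18$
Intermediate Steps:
$- 3 \left(-41 + 7 \cdot 5\right) = - 3 \left(-41 + 35\right) = \left(-3\right) \left(-6\right) = 18$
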